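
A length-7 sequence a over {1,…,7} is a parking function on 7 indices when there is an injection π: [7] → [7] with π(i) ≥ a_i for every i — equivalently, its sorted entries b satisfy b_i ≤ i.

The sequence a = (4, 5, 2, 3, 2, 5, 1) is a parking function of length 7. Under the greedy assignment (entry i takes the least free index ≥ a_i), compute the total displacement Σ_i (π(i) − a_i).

Σπ = 28 ({1..7} each once); Σa = 4+5+2+3+2+5+1 = 22; disp = 28−22 = 6.

6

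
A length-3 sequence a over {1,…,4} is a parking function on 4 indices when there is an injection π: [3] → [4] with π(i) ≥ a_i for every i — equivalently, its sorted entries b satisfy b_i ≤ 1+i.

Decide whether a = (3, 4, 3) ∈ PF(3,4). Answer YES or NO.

Rearranged: b = (3, 3, 4).
  b_1=3 > 2
  fails at i=1 ⇒ NO

NO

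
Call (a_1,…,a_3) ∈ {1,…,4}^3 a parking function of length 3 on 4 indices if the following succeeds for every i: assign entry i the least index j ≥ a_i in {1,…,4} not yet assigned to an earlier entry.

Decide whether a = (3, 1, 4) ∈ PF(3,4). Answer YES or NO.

YES

Rearranged: b = (1, 3, 4).
  b_1=1 ≤ 2
  b_2=3 ≤ 3
  b_3=4 ≤ 4
All bounds hold ⇒ YES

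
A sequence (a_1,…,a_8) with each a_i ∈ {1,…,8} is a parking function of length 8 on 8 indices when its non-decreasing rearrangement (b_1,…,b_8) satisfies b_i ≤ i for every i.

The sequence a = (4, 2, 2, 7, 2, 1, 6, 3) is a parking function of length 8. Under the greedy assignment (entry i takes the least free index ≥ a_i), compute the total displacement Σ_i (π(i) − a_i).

Σπ = 8·9/2 = 36 (π permutes [8]); Σa = 4+2+2+7+2+1+6+3 = 27; disp = 36−27 = 9.

9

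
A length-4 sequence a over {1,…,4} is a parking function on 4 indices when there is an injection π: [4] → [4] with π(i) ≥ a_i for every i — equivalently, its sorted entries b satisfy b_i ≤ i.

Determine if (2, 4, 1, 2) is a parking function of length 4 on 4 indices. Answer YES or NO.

Rearranged: b = (1, 2, 2, 4).
  b_1=1 ≤ 1
  b_2=2 ≤ 2
  b_3=2 ≤ 3
  b_4=4 ≤ 4
All bounds hold ⇒ YES

YES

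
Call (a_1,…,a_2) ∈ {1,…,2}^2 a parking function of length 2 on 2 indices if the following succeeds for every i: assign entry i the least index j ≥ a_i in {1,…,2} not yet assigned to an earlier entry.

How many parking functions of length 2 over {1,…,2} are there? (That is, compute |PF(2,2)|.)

3

|PF| = (2−2+1)·(2+1)^(2−1) = 1 · 3 = 3
E.g. (2,1) → sorted (1,2): b_i ≤ i ∀i, a PF.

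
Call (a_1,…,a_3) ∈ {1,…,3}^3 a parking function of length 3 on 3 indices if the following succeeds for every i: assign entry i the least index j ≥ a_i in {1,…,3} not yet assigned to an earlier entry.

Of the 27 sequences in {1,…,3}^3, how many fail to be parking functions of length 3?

11

|PF| = (3+1−3)·(3+1)^{3−1} = 1·16 = 16
One tuple (2,2,2) → sorted (2,2,2): b_1=2>1, not a PF.
Total 27; non-PF = 27−16 = 11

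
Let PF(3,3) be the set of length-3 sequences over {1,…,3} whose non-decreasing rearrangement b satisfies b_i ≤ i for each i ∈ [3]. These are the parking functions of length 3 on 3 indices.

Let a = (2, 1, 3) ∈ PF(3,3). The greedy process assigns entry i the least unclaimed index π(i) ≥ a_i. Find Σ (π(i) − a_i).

Σπ = 6 ({1..3} each once); Σa = 2+1+3 = 6; disp = 6−6 = 0.

0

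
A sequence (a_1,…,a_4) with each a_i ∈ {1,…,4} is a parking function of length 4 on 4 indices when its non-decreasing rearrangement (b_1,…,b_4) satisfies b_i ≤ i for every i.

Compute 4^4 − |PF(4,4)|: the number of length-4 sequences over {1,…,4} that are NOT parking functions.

Count = (4+1−4)·(4+1)^{4−1} = 1·125 = 125 [KW]
E.g. (4,3,1,4) → sorted (1,3,4,4): b_2=3>2, not a PF.
So 256 − 125 = 131 fail.

131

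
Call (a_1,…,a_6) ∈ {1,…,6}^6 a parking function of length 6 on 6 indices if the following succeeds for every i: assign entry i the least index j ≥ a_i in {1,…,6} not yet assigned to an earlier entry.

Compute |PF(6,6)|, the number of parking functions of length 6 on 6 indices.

|PF(6,6)| = 1·7^5 = 1 · 16807 = 16807
Check (1,2,5,6,2,4) → sorted (1,2,2,4,5,6): b_i ≤ i ∀i, a PF.

16807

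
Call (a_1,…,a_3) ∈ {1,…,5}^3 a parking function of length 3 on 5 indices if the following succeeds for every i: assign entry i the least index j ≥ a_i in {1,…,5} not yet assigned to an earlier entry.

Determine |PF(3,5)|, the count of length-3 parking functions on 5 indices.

Count = (5+1−3)·(5+1)^{3−1} = 3 · 36 = 108
One tuple (1,1,4) → sorted (1,1,4): b_i ≤ 2+i ∀i, a PF.

108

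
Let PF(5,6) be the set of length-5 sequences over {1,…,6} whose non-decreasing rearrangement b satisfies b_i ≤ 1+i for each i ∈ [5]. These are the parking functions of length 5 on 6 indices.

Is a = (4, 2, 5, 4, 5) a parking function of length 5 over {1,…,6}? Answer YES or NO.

Order a: b = (2, 4, 4, 5, 5).
  b_1=2 ≤ 2
  b_2=4 > 3
  fails at i=2 ⇒ NO

NO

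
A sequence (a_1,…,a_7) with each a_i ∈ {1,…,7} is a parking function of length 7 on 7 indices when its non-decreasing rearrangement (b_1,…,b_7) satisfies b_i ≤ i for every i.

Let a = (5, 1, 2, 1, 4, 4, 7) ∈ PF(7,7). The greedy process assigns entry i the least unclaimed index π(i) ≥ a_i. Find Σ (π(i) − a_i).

4

Σπ(i) = 1+…+7 = 28; Σa = 5+1+2+1+4+4+7 = 24; disp = 28−24 = 4.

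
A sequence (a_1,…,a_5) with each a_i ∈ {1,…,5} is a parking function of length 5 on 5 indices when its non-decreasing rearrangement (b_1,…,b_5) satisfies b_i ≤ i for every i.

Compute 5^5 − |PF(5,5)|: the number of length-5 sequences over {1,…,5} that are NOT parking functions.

1829

|PF(5,5)| = (5−5+1)·(5+1)^(5−1) = 1 · 1296 = 1296 (Pollak)
Check (4,5,4,5,5) → sorted (4,4,5,5,5): b_1=4>1, not a PF.
Total 3125; non-PF = 3125−1296 = 1829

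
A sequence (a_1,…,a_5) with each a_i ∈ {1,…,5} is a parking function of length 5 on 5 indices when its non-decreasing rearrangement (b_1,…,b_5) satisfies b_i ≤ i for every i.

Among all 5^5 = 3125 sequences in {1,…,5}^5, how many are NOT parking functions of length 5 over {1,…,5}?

1829

|PF(5,5)| = (6−5)·6^(5−1) = 1 · 1296 = 1296 [KW]
One tuple (4,5,1,5,5) → sorted (1,4,5,5,5): b_2=4>2, not a PF.
So 3125 − 1296 = 1829 fail.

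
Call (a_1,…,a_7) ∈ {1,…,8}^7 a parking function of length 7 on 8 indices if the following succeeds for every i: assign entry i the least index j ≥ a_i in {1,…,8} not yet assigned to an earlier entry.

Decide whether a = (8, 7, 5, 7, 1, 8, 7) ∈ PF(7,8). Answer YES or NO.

NO

Sorted: b = (1, 5, 7, 7, 7, 8, 8).
  b_1=1 ≤ 2
  b_2=5 > 3
  fails at i=2 ⇒ NO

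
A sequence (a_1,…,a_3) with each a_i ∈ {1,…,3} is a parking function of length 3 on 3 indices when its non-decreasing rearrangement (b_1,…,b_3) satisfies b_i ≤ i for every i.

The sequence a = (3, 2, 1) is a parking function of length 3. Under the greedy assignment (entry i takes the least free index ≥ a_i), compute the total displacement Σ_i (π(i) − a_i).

Σπ(i) = 1+…+3 = 6; Σa = 3+2+1 = 6; disp = 6−6 = 0.

0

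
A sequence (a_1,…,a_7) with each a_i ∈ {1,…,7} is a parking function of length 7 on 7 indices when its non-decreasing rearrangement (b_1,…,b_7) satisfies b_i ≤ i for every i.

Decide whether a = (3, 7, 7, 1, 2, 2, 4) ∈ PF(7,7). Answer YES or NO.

NO

Order a: b = (1, 2, 2, 3, 4, 7, 7).
  b_1=1 ≤ 1
  b_2=2 ≤ 2
  b_3=2 ≤ 3
  b_4=3 ≤ 4
  b_5=4 ≤ 5
  b_6=7 > 6
  fails at i=6 ⇒ NO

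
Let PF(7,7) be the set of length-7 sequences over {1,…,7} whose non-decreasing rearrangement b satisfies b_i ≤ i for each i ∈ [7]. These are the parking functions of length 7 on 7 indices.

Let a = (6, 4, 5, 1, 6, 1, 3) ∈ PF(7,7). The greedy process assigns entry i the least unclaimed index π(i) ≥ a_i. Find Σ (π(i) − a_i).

2

Σπ = 28 ({1..7} each once); Σa = 6+4+5+1+6+1+3 = 26; disp = 28−26 = 2.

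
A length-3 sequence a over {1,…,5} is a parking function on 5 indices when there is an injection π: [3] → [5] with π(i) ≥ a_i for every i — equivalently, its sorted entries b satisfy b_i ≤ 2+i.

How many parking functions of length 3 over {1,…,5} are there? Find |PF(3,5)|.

108

|PF(3,5)| = (5−3+1)·(5+1)^(3−1) = 3×36 = 108 [KW]
Example (4,2,4) → sorted (2,4,4): b_i ≤ 2+i ∀i, a PF.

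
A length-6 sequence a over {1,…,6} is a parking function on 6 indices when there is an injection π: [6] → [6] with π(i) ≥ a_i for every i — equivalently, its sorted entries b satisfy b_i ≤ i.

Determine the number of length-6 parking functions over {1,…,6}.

16807

|PF| = (6−6+1)·(6+1)^(6−1) = 1×16807 = 16807
Check (1,2,2,2,4,5) → sorted (1,2,2,2,4,5): b_i ≤ i ∀i, a PF.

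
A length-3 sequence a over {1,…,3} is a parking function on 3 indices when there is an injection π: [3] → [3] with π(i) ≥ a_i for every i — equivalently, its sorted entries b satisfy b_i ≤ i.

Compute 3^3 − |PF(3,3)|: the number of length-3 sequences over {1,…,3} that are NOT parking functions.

11

|PF| = (3−3+1)·(3+1)^(3−1) = 1 · 16 = 16 (Pollak)
One tuple (3,3,3) → sorted (3,3,3): b_1=3>1, not a PF.
So 27 − 16 = 11 fail.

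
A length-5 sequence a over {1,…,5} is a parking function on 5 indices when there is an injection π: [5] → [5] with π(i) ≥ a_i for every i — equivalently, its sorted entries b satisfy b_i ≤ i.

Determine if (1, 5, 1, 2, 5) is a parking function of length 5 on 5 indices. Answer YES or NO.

Order a: b = (1, 1, 2, 5, 5).
  b_1=1 ≤ 1
  b_2=1 ≤ 2
  b_3=2 ≤ 3
  b_4=5 > 4
  fails at i=4 ⇒ NO

NO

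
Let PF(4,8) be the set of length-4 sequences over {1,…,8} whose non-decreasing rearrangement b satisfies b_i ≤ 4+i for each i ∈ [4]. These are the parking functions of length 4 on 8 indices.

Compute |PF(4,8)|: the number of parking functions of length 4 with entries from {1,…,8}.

Count = 5·9^3 = 5×729 = 3645 (Konheim–Weiss)
Check (6,6,3,6) → sorted (3,6,6,6): b_i ≤ 4+i ∀i, a PF.

3645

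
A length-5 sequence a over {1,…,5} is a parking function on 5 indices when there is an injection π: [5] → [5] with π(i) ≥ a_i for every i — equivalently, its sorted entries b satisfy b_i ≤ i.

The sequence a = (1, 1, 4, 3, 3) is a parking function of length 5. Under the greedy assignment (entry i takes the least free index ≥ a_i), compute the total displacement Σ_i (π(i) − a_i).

Σπ(i) = 1+…+5 = 15; Σa = 1+1+4+3+3 = 12; disp = 15−12 = 3.

3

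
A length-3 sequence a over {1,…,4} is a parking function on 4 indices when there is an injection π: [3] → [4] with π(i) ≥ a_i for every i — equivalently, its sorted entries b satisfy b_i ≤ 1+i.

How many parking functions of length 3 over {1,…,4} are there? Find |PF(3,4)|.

50

|PF| = (4−3+1)·(4+1)^(3−1) = 2×25 = 50 (Pollak)
Example (3,1,4) → sorted (1,3,4): b_i ≤ 1+i ∀i, a PF.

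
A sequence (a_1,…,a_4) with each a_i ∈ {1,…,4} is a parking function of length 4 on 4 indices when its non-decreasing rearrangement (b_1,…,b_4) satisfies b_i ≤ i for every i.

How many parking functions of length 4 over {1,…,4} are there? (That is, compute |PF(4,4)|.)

125

|PF| = (4−4+1)·(4+1)^(4−1) = 1×125 = 125 [KW]
E.g. (4,1,1,1) → sorted (1,1,1,4): b_i ≤ i ∀i, a PF.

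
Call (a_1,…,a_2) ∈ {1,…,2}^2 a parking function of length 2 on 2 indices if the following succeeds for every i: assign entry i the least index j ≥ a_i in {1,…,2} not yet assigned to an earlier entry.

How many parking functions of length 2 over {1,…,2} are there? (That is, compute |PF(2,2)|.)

|PF(2,2)| = (2−2+1)·(2+1)^(2−1) = 1 · 3 = 3 (Konheim–Weiss)
One tuple (2,1) → sorted (1,2): b_i ≤ i ∀i, a PF.

3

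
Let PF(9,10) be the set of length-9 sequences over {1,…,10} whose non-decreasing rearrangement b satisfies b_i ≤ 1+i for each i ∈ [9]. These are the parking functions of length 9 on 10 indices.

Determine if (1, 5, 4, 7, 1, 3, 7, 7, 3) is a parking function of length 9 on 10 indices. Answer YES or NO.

YES

Order a: b = (1, 1, 3, 3, 4, 5, 7, 7, 7).
  b_1=1 ≤ 2
  b_2=1 ≤ 3
  b_3=3 ≤ 4
  b_4=3 ≤ 5
  b_5=4 ≤ 6
  b_6=5 ≤ 7
  b_7=7 ≤ 8
  b_8=7 ≤ 9
  b_9=7 ≤ 10
All bounds hold ⇒ YES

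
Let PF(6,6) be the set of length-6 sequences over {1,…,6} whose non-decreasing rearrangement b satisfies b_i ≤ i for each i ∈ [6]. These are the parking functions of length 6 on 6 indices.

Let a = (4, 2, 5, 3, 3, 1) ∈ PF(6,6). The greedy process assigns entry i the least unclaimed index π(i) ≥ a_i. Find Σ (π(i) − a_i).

Σπ = 21 ({1..6} each once); Σa = 4+2+5+3+3+1 = 18; disp = 21−18 = 3.

3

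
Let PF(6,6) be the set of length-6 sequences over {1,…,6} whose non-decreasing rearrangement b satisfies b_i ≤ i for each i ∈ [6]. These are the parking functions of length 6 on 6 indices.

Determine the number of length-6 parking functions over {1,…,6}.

16807

|PF| = 1·7^5 = 1×16807 = 16807 (Pollak)
E.g. (6,3,1,3,1,5) → sorted (1,1,3,3,5,6): b_i ≤ i ∀i, a PF.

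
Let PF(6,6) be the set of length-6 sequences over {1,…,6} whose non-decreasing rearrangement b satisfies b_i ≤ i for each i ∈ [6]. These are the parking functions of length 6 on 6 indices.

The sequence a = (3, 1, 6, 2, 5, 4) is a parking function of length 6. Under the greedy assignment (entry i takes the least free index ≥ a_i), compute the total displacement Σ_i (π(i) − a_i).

0

Σπ = 21 ({1..6} each once); Σa = 3+1+6+2+5+4 = 21; disp = 21−21 = 0.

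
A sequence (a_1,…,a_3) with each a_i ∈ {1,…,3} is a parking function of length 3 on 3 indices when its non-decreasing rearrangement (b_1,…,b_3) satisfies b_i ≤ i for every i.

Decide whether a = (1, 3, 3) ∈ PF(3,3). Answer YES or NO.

NO

Rearranged: b = (1, 3, 3).
  b_1=1 ≤ 1
  b_2=3 > 2
  fails at i=2 ⇒ NO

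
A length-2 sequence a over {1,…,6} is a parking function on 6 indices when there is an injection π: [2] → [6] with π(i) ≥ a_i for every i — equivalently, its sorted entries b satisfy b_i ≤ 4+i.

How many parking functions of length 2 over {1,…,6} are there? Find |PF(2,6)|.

35

|PF| = 5·7^1 = 5 · 7 = 35 [KW]
E.g. (6,2) → sorted (2,6): b_i ≤ 4+i ∀i, a PF.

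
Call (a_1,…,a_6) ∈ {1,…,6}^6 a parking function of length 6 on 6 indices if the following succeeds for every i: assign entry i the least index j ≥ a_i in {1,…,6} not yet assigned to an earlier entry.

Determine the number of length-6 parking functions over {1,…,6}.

#PF = 1·7^5 = 1·16807 = 16807
Example (1,4,2,2,4,1) → sorted (1,1,2,2,4,4): b_i ≤ i ∀i, a PF.

16807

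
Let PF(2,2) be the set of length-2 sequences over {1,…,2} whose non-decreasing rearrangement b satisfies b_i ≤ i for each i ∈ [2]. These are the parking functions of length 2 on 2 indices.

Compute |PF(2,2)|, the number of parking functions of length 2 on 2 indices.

3

Count = (2−2+1)·(2+1)^(2−1) = 1·3 = 3 [KW]
E.g. (1,2) → sorted (1,2): b_i ≤ i ∀i, a PF.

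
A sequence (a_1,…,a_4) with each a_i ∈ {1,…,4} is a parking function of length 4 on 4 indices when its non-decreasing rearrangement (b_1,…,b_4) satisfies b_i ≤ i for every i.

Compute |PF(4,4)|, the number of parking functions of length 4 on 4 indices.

|PF(4,4)| = (4−4+1)·(4+1)^(4−1) = 1·125 = 125 (Konheim–Weiss)
One tuple (1,2,3,1) → sorted (1,1,2,3): b_i ≤ i ∀i, a PF.

125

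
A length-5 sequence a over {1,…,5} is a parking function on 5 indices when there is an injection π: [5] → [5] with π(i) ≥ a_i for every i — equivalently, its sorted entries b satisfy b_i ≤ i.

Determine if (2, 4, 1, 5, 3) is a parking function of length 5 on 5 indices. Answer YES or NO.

Order a: b = (1, 2, 3, 4, 5).
  b_1=1 ≤ 1
  b_2=2 ≤ 2
  b_3=3 ≤ 3
  b_4=4 ≤ 4
  b_5=5 ≤ 5
All bounds hold ⇒ YES

YES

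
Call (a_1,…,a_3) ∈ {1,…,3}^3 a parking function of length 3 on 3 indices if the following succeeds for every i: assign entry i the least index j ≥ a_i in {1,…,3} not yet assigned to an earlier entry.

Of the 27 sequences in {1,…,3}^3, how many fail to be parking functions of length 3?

|PF| = 1·4^2 = 1 · 16 = 16 [KW]
Check (3,3,2) → sorted (2,3,3): b_1=2>1, not a PF.
Total 27; non-PF = 27−16 = 11

11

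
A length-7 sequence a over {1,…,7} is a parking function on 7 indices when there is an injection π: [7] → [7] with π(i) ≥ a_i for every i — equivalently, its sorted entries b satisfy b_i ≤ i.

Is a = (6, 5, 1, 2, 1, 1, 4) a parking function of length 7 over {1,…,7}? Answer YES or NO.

Rearranged: b = (1, 1, 1, 2, 4, 5, 6).
  b_1=1 ≤ 1
  b_2=1 ≤ 2
  b_3=1 ≤ 3
  b_4=2 ≤ 4
  b_5=4 ≤ 5
  b_6=5 ≤ 6
  b_7=6 ≤ 7
All bounds hold ⇒ YES

YES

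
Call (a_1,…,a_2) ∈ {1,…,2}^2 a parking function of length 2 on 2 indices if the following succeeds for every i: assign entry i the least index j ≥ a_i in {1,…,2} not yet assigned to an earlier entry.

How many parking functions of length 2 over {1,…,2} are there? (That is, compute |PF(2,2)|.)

|PF| = (3−2)·3^(2−1) = 1×3 = 3
E.g. (2,1) → sorted (1,2): b_i ≤ i ∀i, a PF.

3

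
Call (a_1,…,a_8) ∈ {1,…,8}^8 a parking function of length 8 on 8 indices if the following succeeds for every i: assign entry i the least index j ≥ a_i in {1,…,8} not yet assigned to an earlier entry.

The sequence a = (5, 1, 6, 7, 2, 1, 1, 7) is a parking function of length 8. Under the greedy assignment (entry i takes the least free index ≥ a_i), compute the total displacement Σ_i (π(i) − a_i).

6

Σπ(i) = 1+…+8 = 36; Σa = 5+1+6+7+2+1+1+7 = 30; disp = 36−30 = 6.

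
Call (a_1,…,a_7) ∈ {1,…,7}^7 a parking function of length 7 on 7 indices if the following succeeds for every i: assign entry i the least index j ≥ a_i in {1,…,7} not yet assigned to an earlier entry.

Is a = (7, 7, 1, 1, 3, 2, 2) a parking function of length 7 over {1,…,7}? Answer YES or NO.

NO

Order a: b = (1, 1, 2, 2, 3, 7, 7).
  b_1=1 ≤ 1
  b_2=1 ≤ 2
  b_3=2 ≤ 3
  b_4=2 ≤ 4
  b_5=3 ≤ 5
  b_6=7 > 6
  fails at i=6 ⇒ NO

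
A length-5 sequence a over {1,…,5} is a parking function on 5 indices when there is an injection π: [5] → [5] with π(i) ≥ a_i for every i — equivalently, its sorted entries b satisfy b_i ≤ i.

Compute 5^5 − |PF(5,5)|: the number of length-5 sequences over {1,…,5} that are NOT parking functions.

|PF(5,5)| = (5+1−5)·(5+1)^{5−1} = 1·1296 = 1296 [KW]
Example (5,4,5,4,2) → sorted (2,4,4,5,5): b_1=2>1, not a PF.
So 3125 − 1296 = 1829 fail.

1829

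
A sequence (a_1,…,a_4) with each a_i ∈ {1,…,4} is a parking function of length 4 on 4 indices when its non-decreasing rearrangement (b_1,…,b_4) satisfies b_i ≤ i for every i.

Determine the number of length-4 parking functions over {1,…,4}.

Count = (4−4+1)·(4+1)^(4−1) = 1 · 125 = 125 (Konheim–Weiss)
One tuple (2,1,1,1) → sorted (1,1,1,2): b_i ≤ i ∀i, a PF.

125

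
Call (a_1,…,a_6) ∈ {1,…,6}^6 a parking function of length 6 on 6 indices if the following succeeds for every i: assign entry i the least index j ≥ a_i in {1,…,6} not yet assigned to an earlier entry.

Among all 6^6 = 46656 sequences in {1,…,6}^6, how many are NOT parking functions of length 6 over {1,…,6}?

|PF(6,6)| = 1·7^5 = 1 · 16807 = 16807 [KW]
E.g. (2,5,4,5,6,6) → sorted (2,4,5,5,6,6): b_1=2>1, not a PF.
So 46656 − 16807 = 29849 fail.

29849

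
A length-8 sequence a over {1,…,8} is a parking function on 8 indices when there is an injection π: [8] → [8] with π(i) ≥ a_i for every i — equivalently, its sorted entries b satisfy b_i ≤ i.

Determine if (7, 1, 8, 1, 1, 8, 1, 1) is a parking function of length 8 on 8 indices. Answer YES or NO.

NO

Sorted: b = (1, 1, 1, 1, 1, 7, 8, 8).
  b_1=1 ≤ 1
  b_2=1 ≤ 2
  b_3=1 ≤ 3
  b_4=1 ≤ 4
  b_5=1 ≤ 5
  b_6=7 > 6
  fails at i=6 ⇒ NO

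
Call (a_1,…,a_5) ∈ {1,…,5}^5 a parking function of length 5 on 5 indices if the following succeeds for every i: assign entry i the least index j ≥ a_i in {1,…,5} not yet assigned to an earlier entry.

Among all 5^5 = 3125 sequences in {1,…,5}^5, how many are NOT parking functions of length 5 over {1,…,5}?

1829

|PF| = 1·6^4 = 1 · 1296 = 1296 (Konheim–Weiss)
Check (5,5,1,5,5) → sorted (1,5,5,5,5): b_2=5>2, not a PF.
Total 3125; non-PF = 3125−1296 = 1829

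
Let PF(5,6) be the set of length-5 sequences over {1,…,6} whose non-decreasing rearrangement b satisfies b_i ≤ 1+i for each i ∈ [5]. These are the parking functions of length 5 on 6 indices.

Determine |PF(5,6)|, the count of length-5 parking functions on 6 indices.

|PF(5,6)| = (7−5)·7^(5−1) = 2·2401 = 4802 (Konheim–Weiss)
One tuple (3,2,2,6,4) → sorted (2,2,3,4,6): b_i ≤ 1+i ∀i, a PF.

4802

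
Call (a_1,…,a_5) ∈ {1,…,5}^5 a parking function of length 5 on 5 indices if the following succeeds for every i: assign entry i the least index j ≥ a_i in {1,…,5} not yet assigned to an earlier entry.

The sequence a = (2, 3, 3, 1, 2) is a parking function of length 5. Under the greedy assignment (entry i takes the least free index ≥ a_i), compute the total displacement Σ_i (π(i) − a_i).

4

Σπ(i) = 1+…+5 = 15; Σa = 2+3+3+1+2 = 11; disp = 15−11 = 4.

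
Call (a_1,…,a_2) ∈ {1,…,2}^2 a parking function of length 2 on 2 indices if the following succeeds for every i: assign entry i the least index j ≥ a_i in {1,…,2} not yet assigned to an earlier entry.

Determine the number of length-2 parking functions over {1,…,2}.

|PF(2,2)| = (2+1−2)·(2+1)^{2−1} = 1·3 = 3 [KW]
Check (1,2) → sorted (1,2): b_i ≤ i ∀i, a PF.

3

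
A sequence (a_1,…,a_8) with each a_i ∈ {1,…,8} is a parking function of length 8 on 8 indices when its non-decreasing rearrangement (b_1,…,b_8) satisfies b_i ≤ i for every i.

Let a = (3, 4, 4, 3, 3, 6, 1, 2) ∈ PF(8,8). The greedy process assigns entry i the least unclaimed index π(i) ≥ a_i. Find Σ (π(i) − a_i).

10

Σπ = 36 ({1..8} each once); Σa = 3+4+4+3+3+6+1+2 = 26; disp = 36−26 = 10.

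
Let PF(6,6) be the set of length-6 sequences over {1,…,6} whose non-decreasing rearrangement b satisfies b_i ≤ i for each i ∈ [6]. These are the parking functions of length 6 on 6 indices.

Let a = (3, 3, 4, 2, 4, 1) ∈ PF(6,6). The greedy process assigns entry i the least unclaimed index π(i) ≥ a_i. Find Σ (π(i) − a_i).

4

Σπ(i) = 1+…+6 = 21; Σa = 3+3+4+2+4+1 = 17; disp = 21−17 = 4.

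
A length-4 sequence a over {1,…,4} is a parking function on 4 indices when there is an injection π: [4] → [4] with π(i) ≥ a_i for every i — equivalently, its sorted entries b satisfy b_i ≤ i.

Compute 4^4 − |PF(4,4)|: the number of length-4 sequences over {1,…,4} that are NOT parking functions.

|PF| = (4−4+1)·(4+1)^(4−1) = 1 · 125 = 125 (Konheim–Weiss)
Check (3,3,3,3) → sorted (3,3,3,3): b_1=3>1, not a PF.
Total 256; non-PF = 256−125 = 131

131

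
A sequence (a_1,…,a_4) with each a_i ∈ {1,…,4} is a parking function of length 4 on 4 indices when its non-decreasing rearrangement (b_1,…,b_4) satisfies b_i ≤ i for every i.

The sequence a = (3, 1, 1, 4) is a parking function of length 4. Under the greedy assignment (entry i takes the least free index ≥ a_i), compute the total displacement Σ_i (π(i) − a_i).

Σπ = 4·5/2 = 10 (π permutes [4]); Σa = 3+1+1+4 = 9; disp = 10−9 = 1.

1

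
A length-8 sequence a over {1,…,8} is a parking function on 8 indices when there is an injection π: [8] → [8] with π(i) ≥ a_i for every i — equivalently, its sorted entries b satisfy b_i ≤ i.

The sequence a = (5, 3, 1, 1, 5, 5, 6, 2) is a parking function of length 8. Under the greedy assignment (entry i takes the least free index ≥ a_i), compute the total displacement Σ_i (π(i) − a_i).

8

Σπ = 8·9/2 = 36 (π permutes [8]); Σa = 5+3+1+1+5+5+6+2 = 28; disp = 36−28 = 8.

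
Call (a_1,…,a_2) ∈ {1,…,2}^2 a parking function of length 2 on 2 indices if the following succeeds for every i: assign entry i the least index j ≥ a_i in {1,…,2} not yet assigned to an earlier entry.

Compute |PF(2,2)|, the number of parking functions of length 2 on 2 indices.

#PF = (3−2)·3^(2−1) = 1×3 = 3 (Konheim–Weiss)
Example (2,1) → sorted (1,2): b_i ≤ i ∀i, a PF.

3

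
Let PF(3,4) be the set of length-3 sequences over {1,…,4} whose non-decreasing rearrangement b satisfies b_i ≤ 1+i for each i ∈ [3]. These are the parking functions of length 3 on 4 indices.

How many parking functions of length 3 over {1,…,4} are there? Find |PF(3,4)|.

|PF| = (4−3+1)·(4+1)^(3−1) = 2·25 = 50
Example (3,1,4) → sorted (1,3,4): b_i ≤ 1+i ∀i, a PF.

50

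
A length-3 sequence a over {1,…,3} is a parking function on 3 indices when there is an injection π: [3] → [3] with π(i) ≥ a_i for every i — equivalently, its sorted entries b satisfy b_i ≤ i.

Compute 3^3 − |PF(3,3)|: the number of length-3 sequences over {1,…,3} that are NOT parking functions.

Count = (3−3+1)·(3+1)^(3−1) = 1×16 = 16 (Pollak)
Check (3,1,3) → sorted (1,3,3): b_2=3>2, not a PF.
So 27 − 16 = 11 fail.

11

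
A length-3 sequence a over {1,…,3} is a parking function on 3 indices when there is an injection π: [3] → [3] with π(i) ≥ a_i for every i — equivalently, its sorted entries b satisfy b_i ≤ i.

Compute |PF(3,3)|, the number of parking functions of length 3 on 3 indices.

16

|PF| = (3−3+1)·(3+1)^(3−1) = 1×16 = 16 [KW]
One tuple (1,2,3) → sorted (1,2,3): b_i ≤ i ∀i, a PF.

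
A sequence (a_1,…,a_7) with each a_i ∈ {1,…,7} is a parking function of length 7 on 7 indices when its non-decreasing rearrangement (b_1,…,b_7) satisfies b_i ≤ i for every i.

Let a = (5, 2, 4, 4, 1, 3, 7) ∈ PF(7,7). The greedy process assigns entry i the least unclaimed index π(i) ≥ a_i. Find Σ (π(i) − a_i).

2

Σπ(i) = 1+…+7 = 28; Σa = 5+2+4+4+1+3+7 = 26; disp = 28−26 = 2.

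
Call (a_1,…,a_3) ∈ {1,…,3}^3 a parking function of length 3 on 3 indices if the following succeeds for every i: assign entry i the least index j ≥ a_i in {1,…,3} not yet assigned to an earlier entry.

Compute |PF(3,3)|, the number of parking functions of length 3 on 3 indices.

16

Count = (3+1−3)·(3+1)^{3−1} = 1 · 16 = 16 (Pollak)
Example (2,1,2) → sorted (1,2,2): b_i ≤ i ∀i, a PF.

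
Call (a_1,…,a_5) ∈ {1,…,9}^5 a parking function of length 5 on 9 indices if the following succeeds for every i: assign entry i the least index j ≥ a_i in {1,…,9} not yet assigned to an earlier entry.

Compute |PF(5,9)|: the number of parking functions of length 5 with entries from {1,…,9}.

50000

|PF| = (9+1−5)·(9+1)^{5−1} = 5 · 10000 = 50000
One tuple (1,7,6,8,5) → sorted (1,5,6,7,8): b_i ≤ 4+i ∀i, a PF.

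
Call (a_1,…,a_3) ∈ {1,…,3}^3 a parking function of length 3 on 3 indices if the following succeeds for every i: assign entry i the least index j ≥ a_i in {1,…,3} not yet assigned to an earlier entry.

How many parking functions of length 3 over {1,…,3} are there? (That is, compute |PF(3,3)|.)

Count = (3−3+1)·(3+1)^(3−1) = 1×16 = 16 (Pollak)
One tuple (1,1,2) → sorted (1,1,2): b_i ≤ i ∀i, a PF.

16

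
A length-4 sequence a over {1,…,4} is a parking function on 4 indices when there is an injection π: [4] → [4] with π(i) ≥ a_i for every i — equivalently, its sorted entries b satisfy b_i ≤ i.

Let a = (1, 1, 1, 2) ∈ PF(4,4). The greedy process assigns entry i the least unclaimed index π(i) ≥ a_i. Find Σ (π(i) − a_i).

5

Σπ(i) = 1+…+4 = 10; Σa = 1+1+1+2 = 5; disp = 10−5 = 5.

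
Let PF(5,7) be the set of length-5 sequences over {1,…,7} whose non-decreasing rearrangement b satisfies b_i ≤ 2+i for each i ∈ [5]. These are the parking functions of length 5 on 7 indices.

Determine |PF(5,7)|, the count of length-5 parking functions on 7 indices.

|PF(5,7)| = (7−5+1)·(7+1)^(5−1) = 3 · 4096 = 12288 (Pollak)
E.g. (6,3,7,4,1) → sorted (1,3,4,6,7): b_i ≤ 2+i ∀i, a PF.

12288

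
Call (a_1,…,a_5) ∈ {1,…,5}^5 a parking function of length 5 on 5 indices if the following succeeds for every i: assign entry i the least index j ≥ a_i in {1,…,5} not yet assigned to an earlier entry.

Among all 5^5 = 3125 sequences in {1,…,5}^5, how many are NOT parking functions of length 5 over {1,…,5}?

1829

|PF| = (5+1−5)·(5+1)^{5−1} = 1 · 1296 = 1296
Example (4,2,4,1,5) → sorted (1,2,4,4,5): b_3=4>3, not a PF.
So 3125 − 1296 = 1829 fail.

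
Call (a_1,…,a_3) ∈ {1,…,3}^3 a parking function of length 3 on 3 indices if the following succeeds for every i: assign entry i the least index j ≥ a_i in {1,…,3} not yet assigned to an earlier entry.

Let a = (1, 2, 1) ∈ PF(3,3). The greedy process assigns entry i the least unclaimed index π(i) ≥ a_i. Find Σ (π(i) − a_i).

2

Σπ(i) = 1+…+3 = 6; Σa = 1+2+1 = 4; disp = 6−4 = 2.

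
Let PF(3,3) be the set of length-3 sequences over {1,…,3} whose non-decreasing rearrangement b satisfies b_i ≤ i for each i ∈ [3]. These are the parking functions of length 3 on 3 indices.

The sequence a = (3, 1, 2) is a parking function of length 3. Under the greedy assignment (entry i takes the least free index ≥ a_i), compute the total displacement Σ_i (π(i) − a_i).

0

Σπ = 3·4/2 = 6 (π permutes [3]); Σa = 3+1+2 = 6; disp = 6−6 = 0.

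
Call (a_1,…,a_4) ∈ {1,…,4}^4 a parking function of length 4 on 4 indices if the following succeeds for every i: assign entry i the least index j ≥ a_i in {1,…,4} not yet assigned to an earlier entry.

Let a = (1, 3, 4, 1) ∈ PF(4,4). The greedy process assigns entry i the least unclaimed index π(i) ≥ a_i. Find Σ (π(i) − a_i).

1

Σπ = 4·5/2 = 10 (π permutes [4]); Σa = 1+3+4+1 = 9; disp = 10−9 = 1.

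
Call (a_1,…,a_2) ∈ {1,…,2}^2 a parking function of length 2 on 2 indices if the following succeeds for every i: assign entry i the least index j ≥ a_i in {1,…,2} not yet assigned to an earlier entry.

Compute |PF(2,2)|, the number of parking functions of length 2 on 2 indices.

3

|PF| = (3−2)·3^(2−1) = 1 · 3 = 3 [KW]
Example (1,1) → sorted (1,1): b_i ≤ i ∀i, a PF.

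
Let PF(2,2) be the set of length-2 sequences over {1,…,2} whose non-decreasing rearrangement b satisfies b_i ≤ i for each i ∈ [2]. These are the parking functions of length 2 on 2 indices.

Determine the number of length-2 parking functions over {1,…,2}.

3

|PF(2,2)| = (3−2)·3^(2−1) = 1·3 = 3 (Pollak)
E.g. (1,1) → sorted (1,1): b_i ≤ i ∀i, a PF.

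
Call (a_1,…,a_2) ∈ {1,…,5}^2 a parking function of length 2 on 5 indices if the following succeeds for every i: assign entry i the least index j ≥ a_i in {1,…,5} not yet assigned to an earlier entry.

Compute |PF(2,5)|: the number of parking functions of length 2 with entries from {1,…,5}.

24

|PF(2,5)| = (5+1−2)·(5+1)^{2−1} = 4×6 = 24
Check (2,2) → sorted (2,2): b_i ≤ 3+i ∀i, a PF.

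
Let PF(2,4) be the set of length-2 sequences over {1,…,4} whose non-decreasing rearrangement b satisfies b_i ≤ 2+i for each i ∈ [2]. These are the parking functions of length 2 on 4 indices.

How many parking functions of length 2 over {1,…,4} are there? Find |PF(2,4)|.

#PF = (4−2+1)·(4+1)^(2−1) = 3×5 = 15 (Konheim–Weiss)
One tuple (3,1) → sorted (1,3): b_i ≤ 2+i ∀i, a PF.

15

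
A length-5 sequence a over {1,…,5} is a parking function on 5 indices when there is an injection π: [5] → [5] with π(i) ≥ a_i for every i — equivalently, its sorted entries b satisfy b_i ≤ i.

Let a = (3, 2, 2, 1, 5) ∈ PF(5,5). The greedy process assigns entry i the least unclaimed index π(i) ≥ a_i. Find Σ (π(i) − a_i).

Σπ(i) = 1+…+5 = 15; Σa = 3+2+2+1+5 = 13; disp = 15−13 = 2.

2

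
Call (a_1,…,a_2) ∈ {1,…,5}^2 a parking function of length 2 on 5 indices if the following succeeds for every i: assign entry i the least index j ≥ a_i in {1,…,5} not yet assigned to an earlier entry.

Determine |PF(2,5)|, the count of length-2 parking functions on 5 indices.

#PF = (5+1−2)·(5+1)^{2−1} = 4×6 = 24 [KW]
One tuple (1,5) → sorted (1,5): b_i ≤ 3+i ∀i, a PF.

24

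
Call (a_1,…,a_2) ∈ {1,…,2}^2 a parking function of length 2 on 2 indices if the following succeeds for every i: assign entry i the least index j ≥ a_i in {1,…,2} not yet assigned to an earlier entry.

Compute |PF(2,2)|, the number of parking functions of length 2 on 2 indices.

3

#PF = (2+1−2)·(2+1)^{2−1} = 1×3 = 3 [KW]
Check (2,1) → sorted (1,2): b_i ≤ i ∀i, a PF.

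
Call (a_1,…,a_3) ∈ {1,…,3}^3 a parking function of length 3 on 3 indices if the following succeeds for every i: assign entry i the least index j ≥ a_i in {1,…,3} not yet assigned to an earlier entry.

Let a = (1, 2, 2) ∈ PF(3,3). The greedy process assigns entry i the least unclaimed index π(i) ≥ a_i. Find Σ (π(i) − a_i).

1

Σπ = 3·4/2 = 6 (π permutes [3]); Σa = 1+2+2 = 5; disp = 6−5 = 1.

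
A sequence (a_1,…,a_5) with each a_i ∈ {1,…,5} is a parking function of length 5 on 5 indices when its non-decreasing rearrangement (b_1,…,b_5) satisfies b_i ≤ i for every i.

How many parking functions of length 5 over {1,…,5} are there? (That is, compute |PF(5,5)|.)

#PF = (6−5)·6^(5−1) = 1 · 1296 = 1296 (Konheim–Weiss)
One tuple (3,3,3,2,1) → sorted (1,2,3,3,3): b_i ≤ i ∀i, a PF.

1296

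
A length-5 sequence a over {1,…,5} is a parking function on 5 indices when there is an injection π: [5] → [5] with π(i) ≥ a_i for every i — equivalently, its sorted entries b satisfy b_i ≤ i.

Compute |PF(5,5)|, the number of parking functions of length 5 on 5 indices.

1296

Count = (5−5+1)·(5+1)^(5−1) = 1 · 1296 = 1296 (Pollak)
Check (3,1,5,1,2) → sorted (1,1,2,3,5): b_i ≤ i ∀i, a PF.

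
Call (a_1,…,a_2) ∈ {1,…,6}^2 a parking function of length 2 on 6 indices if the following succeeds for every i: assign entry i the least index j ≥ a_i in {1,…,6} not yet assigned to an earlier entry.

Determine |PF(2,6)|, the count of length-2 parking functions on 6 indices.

|PF| = (6−2+1)·(6+1)^(2−1) = 5×7 = 35
Example (2,5) → sorted (2,5): b_i ≤ 4+i ∀i, a PF.

35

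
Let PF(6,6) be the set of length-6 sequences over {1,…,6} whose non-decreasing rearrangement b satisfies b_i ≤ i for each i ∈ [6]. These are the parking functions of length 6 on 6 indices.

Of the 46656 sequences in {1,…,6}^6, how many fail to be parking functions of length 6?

|PF(6,6)| = (7−6)·7^(6−1) = 1·16807 = 16807
One tuple (6,2,6,6,6,5) → sorted (2,5,6,6,6,6): b_1=2>1, not a PF.
6^6 − 16807 = 46656 − 16807 = 29849

29849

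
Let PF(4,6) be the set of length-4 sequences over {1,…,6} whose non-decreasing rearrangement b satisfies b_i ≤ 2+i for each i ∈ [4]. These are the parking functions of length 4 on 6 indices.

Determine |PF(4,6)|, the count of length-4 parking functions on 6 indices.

1029

#PF = (7−4)·7^(4−1) = 3×343 = 1029
Example (6,2,2,2) → sorted (2,2,2,6): b_i ≤ 2+i ∀i, a PF.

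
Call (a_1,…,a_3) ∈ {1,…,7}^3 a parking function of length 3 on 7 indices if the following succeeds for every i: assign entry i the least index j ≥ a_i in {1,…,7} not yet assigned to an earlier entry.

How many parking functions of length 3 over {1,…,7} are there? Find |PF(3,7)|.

320

Count = (7+1−3)·(7+1)^{3−1} = 5 · 64 = 320 (Pollak)
Example (6,5,6) → sorted (5,6,6): b_i ≤ 4+i ∀i, a PF.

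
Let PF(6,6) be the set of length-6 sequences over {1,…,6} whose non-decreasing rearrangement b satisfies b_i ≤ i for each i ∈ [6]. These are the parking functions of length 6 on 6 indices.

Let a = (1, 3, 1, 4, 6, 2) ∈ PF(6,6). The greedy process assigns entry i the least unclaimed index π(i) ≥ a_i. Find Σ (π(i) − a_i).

Σπ = 21 ({1..6} each once); Σa = 1+3+1+4+6+2 = 17; disp = 21−17 = 4.

4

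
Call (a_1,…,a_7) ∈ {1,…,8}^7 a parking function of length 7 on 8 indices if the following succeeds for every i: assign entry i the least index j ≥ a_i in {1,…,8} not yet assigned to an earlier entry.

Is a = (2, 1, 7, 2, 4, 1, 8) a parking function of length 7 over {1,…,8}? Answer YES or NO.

YES

Order a: b = (1, 1, 2, 2, 4, 7, 8).
  b_1=1 ≤ 2
  b_2=1 ≤ 3
  b_3=2 ≤ 4
  b_4=2 ≤ 5
  b_5=4 ≤ 6
  b_6=7 ≤ 7
  b_7=8 ≤ 8
All bounds hold ⇒ YES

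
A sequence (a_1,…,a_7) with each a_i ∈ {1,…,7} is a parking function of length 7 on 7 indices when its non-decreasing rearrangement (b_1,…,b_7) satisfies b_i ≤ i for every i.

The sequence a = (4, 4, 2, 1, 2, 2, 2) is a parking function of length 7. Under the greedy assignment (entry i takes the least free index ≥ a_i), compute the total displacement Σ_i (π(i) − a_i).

11

Σπ(i) = 1+…+7 = 28; Σa = 4+4+2+1+2+2+2 = 17; disp = 28−17 = 11.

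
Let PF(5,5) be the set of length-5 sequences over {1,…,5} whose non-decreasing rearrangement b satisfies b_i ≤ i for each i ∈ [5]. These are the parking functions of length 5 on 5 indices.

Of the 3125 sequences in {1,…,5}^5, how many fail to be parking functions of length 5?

1829

|PF(5,5)| = (5−5+1)·(5+1)^(5−1) = 1 · 1296 = 1296 [KW]
E.g. (4,3,5,5,5) → sorted (3,4,5,5,5): b_1=3>1, not a PF.
5^5 − 1296 = 3125 − 1296 = 1829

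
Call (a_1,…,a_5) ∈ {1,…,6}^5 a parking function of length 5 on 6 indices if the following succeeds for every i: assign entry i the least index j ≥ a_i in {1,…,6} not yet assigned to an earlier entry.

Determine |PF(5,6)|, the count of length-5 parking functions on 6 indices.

4802

Count = 2·7^4 = 2 · 2401 = 4802 [KW]
Check (1,4,3,3,1) → sorted (1,1,3,3,4): b_i ≤ 1+i ∀i, a PF.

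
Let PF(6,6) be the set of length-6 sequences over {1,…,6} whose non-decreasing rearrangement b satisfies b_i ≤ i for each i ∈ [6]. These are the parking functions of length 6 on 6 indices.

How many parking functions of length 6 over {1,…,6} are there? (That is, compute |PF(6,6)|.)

|PF(6,6)| = (7−6)·7^(6−1) = 1·16807 = 16807 [KW]
One tuple (3,4,4,1,2,5) → sorted (1,2,3,4,4,5): b_i ≤ i ∀i, a PF.

16807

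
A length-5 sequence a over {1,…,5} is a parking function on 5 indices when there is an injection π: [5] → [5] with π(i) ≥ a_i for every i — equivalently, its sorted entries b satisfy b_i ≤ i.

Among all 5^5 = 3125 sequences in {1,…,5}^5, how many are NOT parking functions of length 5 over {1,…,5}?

|PF(5,5)| = (5−5+1)·(5+1)^(5−1) = 1·1296 = 1296 (Pollak)
E.g. (4,5,4,3,2) → sorted (2,3,4,4,5): b_1=2>1, not a PF.
Total 3125; non-PF = 3125−1296 = 1829

1829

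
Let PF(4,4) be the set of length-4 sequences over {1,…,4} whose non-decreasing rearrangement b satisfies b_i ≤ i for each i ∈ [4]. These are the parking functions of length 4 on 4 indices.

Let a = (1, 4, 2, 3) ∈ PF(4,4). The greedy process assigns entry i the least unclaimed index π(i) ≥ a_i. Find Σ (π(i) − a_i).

Σπ(i) = 1+…+4 = 10; Σa = 1+4+2+3 = 10; disp = 10−10 = 0.

0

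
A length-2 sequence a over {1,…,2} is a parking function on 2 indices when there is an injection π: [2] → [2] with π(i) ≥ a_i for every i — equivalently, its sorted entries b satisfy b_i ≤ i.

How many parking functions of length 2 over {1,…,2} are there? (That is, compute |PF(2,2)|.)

Count = (3−2)·3^(2−1) = 1 · 3 = 3 (Pollak)
One tuple (1,2) → sorted (1,2): b_i ≤ i ∀i, a PF.

3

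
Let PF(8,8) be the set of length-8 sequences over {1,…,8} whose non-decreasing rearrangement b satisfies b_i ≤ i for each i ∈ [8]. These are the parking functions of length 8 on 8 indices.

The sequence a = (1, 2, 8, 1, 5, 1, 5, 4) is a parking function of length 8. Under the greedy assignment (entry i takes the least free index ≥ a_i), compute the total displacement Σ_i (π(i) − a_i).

9

Σπ(i) = 1+…+8 = 36; Σa = 1+2+8+1+5+1+5+4 = 27; disp = 36−27 = 9.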